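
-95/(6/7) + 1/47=-31249/282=-110.81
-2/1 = -2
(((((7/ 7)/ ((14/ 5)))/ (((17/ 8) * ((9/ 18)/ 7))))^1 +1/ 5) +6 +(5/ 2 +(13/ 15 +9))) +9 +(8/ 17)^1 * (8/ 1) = 17179/ 510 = 33.68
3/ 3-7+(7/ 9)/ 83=-4475/ 747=-5.99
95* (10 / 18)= 475 / 9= 52.78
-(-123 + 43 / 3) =326 / 3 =108.67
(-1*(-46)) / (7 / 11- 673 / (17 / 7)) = -4301 / 25851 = -0.17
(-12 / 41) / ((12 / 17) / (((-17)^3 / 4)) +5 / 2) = -2004504 / 17117869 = -0.12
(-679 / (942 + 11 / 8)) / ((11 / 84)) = -456288 / 83017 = -5.50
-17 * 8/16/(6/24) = -34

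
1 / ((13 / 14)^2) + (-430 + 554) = 21152 / 169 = 125.16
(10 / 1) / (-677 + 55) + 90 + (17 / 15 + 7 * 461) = 15479017 / 4665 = 3318.12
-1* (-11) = 11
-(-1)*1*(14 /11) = 14 /11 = 1.27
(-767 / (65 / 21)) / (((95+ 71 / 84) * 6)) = -17346 / 40255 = -0.43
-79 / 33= -2.39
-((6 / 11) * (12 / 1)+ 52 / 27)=-8.47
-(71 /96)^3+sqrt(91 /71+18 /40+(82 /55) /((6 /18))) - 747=-661255703 /884736+sqrt(378445265) /7810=-744.91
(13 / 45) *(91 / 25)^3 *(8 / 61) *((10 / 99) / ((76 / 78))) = 1018827992 / 5378484375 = 0.19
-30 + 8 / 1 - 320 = -342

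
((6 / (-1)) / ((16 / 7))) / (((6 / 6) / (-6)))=63 / 4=15.75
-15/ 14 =-1.07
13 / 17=0.76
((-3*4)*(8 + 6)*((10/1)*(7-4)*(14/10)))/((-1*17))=7056/17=415.06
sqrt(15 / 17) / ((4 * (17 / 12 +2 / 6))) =sqrt(255) / 119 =0.13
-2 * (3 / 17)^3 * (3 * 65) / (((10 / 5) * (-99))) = 585 / 54043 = 0.01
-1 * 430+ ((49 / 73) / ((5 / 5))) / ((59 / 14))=-1851324 / 4307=-429.84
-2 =-2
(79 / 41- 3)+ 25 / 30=-59 / 246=-0.24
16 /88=2 /11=0.18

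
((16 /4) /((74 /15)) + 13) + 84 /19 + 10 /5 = 14223 /703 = 20.23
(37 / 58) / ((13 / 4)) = 0.20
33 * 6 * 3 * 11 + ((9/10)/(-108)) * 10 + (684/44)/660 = 23718203/3630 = 6533.94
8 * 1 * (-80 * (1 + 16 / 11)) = -17280 / 11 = -1570.91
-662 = -662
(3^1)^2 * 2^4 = 144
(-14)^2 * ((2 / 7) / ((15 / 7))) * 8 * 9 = 9408 / 5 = 1881.60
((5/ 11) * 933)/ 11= 4665/ 121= 38.55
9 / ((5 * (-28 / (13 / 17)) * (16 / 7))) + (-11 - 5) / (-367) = 44101 / 1996480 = 0.02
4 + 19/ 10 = 59/ 10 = 5.90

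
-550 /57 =-9.65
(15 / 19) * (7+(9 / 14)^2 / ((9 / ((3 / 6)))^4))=8890565 / 1608768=5.53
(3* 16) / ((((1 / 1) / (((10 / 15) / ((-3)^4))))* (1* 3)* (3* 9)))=32 / 6561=0.00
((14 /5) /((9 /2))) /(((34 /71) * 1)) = 994 /765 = 1.30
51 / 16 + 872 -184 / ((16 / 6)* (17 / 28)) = 207139 / 272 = 761.54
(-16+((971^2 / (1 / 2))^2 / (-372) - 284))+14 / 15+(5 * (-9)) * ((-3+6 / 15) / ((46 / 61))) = -68152769290987 / 7130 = -9558593168.44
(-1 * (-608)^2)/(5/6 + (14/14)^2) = -201634.91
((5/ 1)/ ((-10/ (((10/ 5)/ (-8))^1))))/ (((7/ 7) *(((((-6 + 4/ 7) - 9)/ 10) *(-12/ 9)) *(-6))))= -35/ 3232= -0.01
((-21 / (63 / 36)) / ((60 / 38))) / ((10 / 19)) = -361 / 25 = -14.44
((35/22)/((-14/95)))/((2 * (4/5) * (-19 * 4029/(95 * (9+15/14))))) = 558125/6618304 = 0.08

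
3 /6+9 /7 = 25 /14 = 1.79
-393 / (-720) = 131 / 240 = 0.55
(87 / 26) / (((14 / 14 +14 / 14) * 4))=87 / 208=0.42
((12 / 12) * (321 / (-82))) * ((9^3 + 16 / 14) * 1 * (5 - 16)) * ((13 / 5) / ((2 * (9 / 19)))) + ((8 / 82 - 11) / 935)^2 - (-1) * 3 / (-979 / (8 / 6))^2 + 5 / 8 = 56248153722678348329 / 651866969276600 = 86287.78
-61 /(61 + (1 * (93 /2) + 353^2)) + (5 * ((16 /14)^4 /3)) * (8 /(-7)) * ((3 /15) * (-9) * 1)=24518211178 /4192220431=5.85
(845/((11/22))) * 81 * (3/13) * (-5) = -157950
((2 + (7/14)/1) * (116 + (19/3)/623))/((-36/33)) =-11925265/44856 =-265.86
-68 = -68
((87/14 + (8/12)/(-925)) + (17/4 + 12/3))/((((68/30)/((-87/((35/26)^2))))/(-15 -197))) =103028949426/1586375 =64946.15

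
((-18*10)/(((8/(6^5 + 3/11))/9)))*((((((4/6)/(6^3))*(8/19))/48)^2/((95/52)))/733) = -370669/430044813792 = -0.00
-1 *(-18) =18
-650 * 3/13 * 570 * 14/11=-108818.18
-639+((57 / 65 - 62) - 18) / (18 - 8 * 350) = -115545227 / 180830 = -638.97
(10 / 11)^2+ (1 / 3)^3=2821 / 3267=0.86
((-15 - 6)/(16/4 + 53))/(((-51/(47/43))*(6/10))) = 0.01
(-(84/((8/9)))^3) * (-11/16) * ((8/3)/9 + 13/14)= 181927053/256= 710652.55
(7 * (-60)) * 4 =-1680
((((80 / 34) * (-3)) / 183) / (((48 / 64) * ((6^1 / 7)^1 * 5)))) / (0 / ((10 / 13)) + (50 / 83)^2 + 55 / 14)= -10801952 / 3862882035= -0.00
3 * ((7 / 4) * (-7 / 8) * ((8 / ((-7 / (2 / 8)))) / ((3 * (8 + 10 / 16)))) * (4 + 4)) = 28 / 69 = 0.41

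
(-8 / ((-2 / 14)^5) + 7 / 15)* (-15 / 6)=-2016847 / 6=-336141.17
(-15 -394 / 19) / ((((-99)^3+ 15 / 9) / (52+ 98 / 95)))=5131203 / 2627080030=0.00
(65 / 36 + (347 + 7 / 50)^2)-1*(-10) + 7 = 1355906083 / 11250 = 120524.99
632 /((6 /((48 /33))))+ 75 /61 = 154.44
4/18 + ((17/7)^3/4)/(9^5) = 18008297/81015228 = 0.22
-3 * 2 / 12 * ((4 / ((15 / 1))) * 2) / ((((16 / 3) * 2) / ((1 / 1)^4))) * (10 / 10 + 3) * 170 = -17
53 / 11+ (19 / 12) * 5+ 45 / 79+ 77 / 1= 941695 / 10428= 90.30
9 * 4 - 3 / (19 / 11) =651 / 19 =34.26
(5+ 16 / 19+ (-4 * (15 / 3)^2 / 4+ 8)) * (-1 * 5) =1060 / 19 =55.79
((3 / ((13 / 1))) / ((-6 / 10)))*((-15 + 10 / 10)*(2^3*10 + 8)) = 6160 / 13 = 473.85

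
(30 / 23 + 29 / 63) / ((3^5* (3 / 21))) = 2557 / 50301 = 0.05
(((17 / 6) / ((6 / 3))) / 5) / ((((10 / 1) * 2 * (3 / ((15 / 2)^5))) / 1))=112.06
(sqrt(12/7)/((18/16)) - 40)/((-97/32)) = 1280/97 - 512*sqrt(21)/6111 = 12.81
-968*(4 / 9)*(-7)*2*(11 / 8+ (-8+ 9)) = 14304.89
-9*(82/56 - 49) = 11979/28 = 427.82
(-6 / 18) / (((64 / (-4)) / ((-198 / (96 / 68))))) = -187 / 64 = -2.92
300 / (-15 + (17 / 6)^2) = -10800 / 251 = -43.03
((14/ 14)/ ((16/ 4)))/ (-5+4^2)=1/ 44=0.02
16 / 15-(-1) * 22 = 346 / 15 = 23.07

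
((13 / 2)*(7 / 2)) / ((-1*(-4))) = 5.69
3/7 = 0.43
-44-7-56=-107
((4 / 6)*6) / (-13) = -4 / 13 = -0.31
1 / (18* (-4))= -1 / 72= -0.01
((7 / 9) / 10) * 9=7 / 10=0.70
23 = 23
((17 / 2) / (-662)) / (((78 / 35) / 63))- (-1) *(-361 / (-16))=1528393 / 68848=22.20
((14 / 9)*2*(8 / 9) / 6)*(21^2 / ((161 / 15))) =3920 / 207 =18.94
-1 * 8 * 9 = -72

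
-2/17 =-0.12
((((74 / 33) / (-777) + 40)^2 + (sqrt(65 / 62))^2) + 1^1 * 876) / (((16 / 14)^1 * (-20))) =-73748326361 / 680581440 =-108.36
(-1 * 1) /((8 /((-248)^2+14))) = -30759 /4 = -7689.75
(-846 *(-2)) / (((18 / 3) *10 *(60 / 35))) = 329 / 20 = 16.45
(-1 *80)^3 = -512000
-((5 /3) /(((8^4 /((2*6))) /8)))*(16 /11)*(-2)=5 /44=0.11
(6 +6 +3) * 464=6960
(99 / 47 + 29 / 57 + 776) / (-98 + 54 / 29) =-30245695 / 3734526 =-8.10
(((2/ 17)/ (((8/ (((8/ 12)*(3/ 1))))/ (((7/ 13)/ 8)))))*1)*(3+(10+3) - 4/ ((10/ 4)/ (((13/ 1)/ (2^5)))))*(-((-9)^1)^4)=-14099589/ 70720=-199.37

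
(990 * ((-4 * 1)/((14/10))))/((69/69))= -2828.57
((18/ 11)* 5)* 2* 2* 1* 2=720/ 11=65.45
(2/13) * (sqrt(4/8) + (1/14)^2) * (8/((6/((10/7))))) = 20/13377 + 40 * sqrt(2)/273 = 0.21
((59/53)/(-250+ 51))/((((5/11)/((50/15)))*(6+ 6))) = -649/189846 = -0.00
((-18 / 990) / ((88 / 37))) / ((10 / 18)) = -333 / 24200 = -0.01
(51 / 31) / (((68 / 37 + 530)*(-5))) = -1887 / 3050090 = -0.00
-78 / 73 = -1.07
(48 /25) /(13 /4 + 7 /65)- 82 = -118478 /1455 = -81.43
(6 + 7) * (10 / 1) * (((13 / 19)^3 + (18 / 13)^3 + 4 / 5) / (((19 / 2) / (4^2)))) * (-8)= -145622721024 / 22024249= -6611.93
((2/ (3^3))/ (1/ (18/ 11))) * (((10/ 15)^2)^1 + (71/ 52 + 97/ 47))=85205/ 181467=0.47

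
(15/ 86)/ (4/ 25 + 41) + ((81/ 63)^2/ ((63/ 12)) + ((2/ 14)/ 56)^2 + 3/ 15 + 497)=497.52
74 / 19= 3.89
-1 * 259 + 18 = -241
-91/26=-7/2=-3.50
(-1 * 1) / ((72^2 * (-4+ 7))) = -1 / 15552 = -0.00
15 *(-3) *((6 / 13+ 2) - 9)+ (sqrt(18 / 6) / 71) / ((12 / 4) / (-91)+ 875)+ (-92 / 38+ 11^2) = 91 *sqrt(3) / 5653162+ 101964 / 247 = 412.81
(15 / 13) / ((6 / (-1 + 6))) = 0.96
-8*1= -8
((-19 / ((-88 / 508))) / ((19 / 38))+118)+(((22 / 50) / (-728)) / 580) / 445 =337.36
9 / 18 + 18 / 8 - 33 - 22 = -209 / 4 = -52.25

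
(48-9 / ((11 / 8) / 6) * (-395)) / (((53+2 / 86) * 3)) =306676 / 3135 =97.82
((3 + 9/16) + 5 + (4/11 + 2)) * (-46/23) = -1923/88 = -21.85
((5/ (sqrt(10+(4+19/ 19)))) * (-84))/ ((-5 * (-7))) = -4 * sqrt(15)/ 5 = -3.10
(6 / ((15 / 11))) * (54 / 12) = 99 / 5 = 19.80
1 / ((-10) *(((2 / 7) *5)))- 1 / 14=-99 / 700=-0.14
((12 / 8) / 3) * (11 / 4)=11 / 8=1.38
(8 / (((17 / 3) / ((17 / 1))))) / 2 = 12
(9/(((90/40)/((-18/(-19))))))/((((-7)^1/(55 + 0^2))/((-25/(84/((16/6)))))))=22000/931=23.63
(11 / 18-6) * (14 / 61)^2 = -9506 / 33489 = -0.28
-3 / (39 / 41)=-41 / 13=-3.15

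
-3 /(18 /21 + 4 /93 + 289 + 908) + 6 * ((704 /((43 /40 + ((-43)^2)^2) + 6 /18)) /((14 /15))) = -2644000594119 /2239519748338159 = -0.00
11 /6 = 1.83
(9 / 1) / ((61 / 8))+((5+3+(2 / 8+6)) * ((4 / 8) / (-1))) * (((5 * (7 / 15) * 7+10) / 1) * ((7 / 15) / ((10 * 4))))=-295327 / 292800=-1.01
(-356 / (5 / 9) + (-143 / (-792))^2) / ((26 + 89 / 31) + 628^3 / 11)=-5663563631 / 199010586277440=-0.00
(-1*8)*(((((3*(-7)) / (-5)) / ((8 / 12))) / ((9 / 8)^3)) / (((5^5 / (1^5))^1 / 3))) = -14336 / 421875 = -0.03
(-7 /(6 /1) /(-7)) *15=5 /2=2.50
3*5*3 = 45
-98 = -98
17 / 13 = 1.31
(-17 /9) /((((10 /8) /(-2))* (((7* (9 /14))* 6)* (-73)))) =-136 /88695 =-0.00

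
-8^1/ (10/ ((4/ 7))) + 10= 334/ 35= 9.54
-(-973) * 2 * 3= 5838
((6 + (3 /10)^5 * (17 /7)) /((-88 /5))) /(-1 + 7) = -1401377 /24640000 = -0.06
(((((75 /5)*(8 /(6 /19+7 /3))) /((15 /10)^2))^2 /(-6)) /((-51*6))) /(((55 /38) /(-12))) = -70236160 /38374083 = -1.83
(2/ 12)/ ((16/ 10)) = 5/ 48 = 0.10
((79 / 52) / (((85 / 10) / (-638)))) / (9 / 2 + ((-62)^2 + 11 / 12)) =-302412 / 10208653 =-0.03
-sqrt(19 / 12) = -sqrt(57) / 6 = -1.26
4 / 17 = 0.24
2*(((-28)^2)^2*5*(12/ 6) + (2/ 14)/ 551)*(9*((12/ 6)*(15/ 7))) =12801932237340/ 26999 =474163200.02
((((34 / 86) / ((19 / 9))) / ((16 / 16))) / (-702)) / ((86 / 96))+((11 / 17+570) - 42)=4104387549 / 7763951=528.65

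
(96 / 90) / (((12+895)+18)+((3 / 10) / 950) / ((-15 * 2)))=304000 / 263624997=0.00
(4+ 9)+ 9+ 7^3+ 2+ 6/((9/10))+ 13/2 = 2281/6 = 380.17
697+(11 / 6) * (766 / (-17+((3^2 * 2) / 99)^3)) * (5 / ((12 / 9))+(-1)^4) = 82642759 / 271428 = 304.47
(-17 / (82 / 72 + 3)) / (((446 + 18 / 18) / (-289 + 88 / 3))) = 2.39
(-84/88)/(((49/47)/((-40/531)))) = 940/13629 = 0.07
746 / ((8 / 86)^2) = 689677 / 8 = 86209.62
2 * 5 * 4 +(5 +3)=48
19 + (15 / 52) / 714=235149 / 12376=19.00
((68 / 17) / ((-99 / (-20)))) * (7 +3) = 800 / 99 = 8.08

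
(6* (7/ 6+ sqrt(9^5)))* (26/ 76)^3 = 3218605/ 54872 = 58.66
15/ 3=5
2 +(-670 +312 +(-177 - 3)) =-536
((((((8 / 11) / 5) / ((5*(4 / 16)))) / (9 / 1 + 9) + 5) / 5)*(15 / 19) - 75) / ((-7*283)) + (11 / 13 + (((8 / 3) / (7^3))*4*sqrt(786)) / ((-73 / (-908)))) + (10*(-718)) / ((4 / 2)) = -1448848311283 / 403678275 + 29056*sqrt(786) / 75117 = -3578.27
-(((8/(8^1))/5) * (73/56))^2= -5329/78400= -0.07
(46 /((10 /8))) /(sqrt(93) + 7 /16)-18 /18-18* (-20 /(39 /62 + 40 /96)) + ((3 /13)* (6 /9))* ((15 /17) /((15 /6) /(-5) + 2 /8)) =2048* sqrt(93) /5165 + 152102832491 /444029885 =346.37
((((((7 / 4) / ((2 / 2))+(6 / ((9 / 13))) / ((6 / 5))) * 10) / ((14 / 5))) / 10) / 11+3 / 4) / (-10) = -5773 / 55440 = -0.10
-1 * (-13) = 13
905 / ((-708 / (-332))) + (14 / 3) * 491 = 160227 / 59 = 2715.71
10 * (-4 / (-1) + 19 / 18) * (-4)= -1820 / 9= -202.22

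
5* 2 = 10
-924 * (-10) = 9240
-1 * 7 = -7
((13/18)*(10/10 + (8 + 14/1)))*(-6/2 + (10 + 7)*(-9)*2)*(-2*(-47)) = -1447459/3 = -482486.33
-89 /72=-1.24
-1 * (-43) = 43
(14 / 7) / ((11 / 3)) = 6 / 11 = 0.55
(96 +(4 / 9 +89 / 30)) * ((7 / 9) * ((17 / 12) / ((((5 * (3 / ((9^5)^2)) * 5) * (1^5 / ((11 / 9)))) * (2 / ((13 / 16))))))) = 80912476303659 / 32000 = 2528514884.49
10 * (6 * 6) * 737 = 265320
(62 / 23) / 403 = 2 / 299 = 0.01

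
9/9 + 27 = 28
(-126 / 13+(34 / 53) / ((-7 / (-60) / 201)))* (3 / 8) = 7925661 / 19292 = 410.83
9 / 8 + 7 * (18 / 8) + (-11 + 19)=199 / 8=24.88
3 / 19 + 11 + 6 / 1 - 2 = 288 / 19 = 15.16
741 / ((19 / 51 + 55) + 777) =37791 / 42451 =0.89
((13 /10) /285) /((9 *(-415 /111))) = -481 /3548250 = -0.00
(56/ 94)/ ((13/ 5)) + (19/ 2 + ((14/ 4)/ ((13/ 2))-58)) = -58329/ 1222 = -47.73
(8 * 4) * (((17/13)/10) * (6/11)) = 1632/715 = 2.28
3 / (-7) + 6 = 39 / 7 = 5.57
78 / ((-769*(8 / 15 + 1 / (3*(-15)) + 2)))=-0.04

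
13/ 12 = 1.08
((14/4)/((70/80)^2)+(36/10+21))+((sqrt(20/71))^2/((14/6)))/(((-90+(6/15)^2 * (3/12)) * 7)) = 1141218313/39121355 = 29.17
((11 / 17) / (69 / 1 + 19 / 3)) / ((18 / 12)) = 11 / 1921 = 0.01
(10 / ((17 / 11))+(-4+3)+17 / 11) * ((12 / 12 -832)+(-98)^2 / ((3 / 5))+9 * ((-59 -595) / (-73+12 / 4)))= 2102183488 / 19635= 107063.08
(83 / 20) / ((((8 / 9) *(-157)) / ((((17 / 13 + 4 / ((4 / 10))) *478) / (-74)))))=26244351 / 12082720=2.17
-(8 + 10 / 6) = -29 / 3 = -9.67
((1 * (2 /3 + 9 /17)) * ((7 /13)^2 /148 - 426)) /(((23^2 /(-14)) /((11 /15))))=50046830911 /5060990610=9.89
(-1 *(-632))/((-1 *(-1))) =632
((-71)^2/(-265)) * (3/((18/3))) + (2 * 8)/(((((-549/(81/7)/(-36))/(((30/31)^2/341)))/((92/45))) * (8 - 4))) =-704114837207/74162013310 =-9.49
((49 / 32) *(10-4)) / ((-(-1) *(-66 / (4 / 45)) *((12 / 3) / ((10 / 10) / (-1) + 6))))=-49 / 3168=-0.02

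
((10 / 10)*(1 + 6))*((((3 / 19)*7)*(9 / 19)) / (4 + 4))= 1323 / 2888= 0.46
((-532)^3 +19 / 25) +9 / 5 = -150568765.44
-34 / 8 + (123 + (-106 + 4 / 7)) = 373 / 28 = 13.32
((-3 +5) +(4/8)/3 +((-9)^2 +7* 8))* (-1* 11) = -9185/6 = -1530.83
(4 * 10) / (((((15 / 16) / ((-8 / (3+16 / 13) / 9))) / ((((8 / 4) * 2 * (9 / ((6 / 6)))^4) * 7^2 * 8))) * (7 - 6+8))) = -10246851.49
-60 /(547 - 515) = -15 /8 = -1.88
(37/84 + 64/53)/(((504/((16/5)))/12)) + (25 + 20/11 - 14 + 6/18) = 17067884/1285515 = 13.28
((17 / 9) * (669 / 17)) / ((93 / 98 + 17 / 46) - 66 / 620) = 77909510 / 1270407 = 61.33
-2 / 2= -1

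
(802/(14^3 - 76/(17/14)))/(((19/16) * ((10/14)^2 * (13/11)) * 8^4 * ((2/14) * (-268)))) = -334033/125401702400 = -0.00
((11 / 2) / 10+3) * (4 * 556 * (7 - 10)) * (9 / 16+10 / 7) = -6602361 / 140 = -47159.72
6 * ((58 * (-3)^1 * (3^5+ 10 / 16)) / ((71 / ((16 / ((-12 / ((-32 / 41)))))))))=-10852032 / 2911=-3727.94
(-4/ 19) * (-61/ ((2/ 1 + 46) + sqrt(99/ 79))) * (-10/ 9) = -0.29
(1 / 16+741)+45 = 12577 / 16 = 786.06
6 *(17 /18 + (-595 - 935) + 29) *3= -27001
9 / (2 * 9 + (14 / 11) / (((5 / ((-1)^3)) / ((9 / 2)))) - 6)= 165 / 199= 0.83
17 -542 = -525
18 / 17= 1.06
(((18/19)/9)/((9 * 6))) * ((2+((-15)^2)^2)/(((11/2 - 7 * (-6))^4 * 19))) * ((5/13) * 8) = 6480256/2064138028875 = 0.00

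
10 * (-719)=-7190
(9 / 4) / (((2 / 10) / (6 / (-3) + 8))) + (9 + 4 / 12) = 461 / 6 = 76.83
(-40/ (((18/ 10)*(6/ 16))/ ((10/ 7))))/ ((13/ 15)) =-80000/ 819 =-97.68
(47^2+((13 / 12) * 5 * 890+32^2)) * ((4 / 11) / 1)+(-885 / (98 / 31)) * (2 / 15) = 425027 / 147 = 2891.34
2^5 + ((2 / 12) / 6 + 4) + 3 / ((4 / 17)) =439 / 9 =48.78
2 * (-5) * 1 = -10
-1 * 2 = -2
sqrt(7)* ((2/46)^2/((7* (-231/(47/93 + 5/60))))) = -73* sqrt(7)/106068732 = -0.00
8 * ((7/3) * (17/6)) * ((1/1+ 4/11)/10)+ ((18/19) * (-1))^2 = 96610/11913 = 8.11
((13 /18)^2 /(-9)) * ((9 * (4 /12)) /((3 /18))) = -169 /162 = -1.04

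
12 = 12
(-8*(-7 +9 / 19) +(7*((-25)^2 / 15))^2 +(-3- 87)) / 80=14540413 / 13680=1062.90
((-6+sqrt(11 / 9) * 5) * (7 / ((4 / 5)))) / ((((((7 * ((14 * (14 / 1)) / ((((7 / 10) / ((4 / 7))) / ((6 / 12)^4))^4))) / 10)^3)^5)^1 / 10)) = -1782059091182478152357564097560904069232174401093253986701075790378954544644096 / 1136868377216160297393798828125+297009848530413025392927349593484011538695733515542331116845965063159090774016 * sqrt(11) / 682121026329696178436279296875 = -123387529258094340345125200000000000000000000000.00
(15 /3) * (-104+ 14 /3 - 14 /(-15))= -492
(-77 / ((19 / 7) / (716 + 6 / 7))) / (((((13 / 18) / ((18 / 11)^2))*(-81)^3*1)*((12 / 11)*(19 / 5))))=27020 / 789507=0.03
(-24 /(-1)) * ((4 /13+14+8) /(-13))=-6960 /169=-41.18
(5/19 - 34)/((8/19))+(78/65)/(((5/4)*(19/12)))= -302171/3800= -79.52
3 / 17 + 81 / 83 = 1626 / 1411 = 1.15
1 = 1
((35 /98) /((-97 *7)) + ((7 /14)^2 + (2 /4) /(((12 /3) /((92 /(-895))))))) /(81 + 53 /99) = 398608353 /137351053280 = 0.00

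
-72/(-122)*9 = 324/61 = 5.31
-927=-927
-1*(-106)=106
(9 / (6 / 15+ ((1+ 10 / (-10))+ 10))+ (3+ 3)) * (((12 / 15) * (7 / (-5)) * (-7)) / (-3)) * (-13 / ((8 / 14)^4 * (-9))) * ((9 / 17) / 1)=-823543 / 6400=-128.68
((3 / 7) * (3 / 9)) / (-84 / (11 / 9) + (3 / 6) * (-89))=-22 / 17437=-0.00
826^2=682276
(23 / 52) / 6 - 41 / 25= -1.57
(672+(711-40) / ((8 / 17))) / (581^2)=16783 / 2700488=0.01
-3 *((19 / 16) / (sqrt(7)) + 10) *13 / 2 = -195 - 741 *sqrt(7) / 224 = -203.75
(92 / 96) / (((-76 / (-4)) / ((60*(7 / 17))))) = 1.25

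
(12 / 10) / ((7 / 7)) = 6 / 5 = 1.20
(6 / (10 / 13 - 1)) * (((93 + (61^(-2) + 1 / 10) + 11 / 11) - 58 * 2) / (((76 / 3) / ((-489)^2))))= 7599425830191 / 1413980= 5374493.15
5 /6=0.83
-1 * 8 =-8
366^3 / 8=6128487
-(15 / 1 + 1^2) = -16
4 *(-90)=-360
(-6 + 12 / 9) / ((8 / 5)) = -2.92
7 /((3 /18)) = 42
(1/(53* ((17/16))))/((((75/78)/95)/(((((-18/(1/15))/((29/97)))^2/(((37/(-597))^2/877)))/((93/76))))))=8585953207246603169280/32157770299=266994668082.25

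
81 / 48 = 27 / 16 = 1.69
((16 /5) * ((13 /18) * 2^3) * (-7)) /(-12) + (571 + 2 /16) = 628463 /1080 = 581.91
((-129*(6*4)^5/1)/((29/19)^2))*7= -2595680059392/841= -3086420998.09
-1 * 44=-44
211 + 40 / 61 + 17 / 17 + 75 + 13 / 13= 17608 / 61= 288.66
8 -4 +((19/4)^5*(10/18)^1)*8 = 12385103/1152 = 10750.96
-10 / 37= -0.27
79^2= 6241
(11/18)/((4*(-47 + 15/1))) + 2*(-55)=-253451/2304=-110.00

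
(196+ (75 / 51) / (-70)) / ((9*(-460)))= -46643 / 985320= -0.05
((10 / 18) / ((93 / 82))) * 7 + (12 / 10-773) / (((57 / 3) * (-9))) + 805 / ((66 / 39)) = 846018289 / 1749330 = 483.62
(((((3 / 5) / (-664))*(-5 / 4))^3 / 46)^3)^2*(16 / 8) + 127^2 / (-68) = -237.19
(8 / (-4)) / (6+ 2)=-1 / 4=-0.25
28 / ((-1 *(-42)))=2 / 3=0.67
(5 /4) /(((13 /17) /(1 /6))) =85 /312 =0.27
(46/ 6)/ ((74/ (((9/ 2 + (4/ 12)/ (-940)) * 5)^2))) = 3703246583/ 70617312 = 52.44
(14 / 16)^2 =49 / 64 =0.77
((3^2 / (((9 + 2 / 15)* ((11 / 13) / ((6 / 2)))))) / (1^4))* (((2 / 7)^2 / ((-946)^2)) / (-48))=-1755 / 264333128752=-0.00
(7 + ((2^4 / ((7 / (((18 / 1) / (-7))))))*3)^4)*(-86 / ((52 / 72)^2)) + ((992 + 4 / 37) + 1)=-574519194844547159 / 36047300653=-15937925.57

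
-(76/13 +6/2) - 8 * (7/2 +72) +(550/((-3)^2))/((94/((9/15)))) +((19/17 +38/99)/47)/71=-44715522341/73010223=-612.46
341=341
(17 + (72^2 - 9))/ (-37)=-5192/ 37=-140.32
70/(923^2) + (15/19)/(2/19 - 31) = -12737845/500082323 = -0.03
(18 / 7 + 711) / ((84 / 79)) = 131535 / 196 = 671.10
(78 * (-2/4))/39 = -1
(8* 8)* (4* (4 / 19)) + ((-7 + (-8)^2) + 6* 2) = 2335 / 19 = 122.89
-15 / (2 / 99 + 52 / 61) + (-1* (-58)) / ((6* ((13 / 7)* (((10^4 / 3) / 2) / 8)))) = -146986663 / 8563750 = -17.16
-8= -8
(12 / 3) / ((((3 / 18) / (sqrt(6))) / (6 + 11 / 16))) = 321*sqrt(6) / 2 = 393.14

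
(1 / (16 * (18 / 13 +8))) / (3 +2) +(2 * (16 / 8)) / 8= 4893 / 9760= 0.50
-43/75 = -0.57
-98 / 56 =-7 / 4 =-1.75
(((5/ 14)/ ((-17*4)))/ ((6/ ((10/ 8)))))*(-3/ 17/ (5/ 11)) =55/ 129472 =0.00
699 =699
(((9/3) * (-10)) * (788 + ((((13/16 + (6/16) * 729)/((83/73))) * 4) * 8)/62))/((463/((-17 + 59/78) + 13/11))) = 151701481625/170355757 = 890.50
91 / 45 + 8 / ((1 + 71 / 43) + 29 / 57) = 4.55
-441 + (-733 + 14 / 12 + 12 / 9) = -2343 / 2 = -1171.50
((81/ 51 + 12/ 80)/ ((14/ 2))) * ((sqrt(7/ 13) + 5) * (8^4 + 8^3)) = 680832 * sqrt(91)/ 7735 + 680832/ 119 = 6560.93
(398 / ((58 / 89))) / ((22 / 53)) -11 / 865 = 811953777 / 551870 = 1471.28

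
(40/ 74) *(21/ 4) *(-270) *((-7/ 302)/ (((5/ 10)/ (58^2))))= 667585800/ 5587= 119489.14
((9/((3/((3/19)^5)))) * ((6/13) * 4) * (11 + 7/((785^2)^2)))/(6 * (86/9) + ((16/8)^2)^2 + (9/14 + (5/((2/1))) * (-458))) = -3069441584261113824/549842619627504658950625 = -0.00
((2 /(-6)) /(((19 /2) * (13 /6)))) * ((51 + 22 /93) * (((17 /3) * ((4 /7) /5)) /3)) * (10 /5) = -518432 /1447173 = -0.36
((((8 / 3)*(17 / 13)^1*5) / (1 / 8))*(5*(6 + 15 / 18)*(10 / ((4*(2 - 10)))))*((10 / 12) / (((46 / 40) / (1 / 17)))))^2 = 262656250000 / 65173329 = 4030.12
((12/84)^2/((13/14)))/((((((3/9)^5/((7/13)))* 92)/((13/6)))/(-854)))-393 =-450.84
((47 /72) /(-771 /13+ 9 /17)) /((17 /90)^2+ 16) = -155805 /224967748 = -0.00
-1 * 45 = -45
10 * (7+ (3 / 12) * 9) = 185 / 2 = 92.50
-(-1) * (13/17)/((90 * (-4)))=-13/6120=-0.00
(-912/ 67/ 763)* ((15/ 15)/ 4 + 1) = -1140/ 51121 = -0.02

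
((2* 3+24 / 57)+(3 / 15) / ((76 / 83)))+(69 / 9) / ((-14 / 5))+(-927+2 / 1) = -7350367 / 7980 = -921.10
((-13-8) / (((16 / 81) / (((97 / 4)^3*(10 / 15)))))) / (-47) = 517485591 / 24064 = 21504.55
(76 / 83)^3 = 438976 / 571787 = 0.77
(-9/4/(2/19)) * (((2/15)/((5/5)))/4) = -57/80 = -0.71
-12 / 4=-3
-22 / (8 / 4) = -11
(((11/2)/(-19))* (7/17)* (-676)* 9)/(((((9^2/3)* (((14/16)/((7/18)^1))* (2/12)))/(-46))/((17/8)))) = -7001.15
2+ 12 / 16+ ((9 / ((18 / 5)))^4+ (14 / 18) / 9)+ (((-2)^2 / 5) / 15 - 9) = 1067653 / 32400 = 32.95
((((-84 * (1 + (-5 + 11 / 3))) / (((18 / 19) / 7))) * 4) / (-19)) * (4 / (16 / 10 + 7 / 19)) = -148960 / 1683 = -88.51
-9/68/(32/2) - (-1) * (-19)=-20681/1088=-19.01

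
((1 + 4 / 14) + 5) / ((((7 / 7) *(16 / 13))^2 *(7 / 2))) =1859 / 1568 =1.19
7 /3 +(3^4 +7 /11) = 2771 /33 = 83.97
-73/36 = -2.03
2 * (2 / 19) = 4 / 19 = 0.21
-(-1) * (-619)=-619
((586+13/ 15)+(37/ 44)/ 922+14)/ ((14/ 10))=429.19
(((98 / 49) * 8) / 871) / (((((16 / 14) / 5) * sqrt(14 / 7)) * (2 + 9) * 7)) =5 * sqrt(2) / 9581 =0.00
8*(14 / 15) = 112 / 15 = 7.47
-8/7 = -1.14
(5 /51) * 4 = 20 /51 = 0.39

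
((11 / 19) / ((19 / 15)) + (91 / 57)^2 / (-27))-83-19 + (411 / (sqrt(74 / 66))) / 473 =-8915932 / 87723 + 411 * sqrt(1221) / 17501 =-100.82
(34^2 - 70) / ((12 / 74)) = 6697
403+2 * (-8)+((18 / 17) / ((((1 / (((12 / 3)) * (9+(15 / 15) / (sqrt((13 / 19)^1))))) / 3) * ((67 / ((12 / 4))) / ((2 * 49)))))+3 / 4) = 63504 * sqrt(247) / 14807+4052733 / 4556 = 956.94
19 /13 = 1.46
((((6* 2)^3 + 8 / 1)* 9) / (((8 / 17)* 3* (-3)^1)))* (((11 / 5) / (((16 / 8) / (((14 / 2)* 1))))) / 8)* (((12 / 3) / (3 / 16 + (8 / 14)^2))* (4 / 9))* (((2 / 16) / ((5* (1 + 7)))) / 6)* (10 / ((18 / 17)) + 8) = -70490959 / 631800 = -111.57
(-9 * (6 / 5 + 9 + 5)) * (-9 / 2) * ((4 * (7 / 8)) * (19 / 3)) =68229 / 5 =13645.80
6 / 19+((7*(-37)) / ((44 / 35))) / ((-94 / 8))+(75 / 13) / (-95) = 2271626 / 127699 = 17.79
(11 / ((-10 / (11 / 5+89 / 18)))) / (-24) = 0.33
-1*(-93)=93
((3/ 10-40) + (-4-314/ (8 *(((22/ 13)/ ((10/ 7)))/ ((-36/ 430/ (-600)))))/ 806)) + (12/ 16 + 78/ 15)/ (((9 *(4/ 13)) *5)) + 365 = 9510526031/ 29560608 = 321.73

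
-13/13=-1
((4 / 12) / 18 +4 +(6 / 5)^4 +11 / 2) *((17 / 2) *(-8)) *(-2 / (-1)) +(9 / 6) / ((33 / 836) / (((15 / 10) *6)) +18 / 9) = -12152216534 / 7711875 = -1575.78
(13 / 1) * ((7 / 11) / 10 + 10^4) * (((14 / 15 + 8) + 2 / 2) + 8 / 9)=773793813 / 550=1406897.84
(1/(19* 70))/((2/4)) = 1/665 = 0.00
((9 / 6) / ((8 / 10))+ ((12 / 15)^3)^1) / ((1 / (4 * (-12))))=-14322 / 125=-114.58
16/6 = 8/3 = 2.67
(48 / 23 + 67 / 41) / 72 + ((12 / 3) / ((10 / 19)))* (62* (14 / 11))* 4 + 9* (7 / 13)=116690815103 / 48545640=2403.73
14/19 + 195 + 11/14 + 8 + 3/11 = 599231/2926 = 204.80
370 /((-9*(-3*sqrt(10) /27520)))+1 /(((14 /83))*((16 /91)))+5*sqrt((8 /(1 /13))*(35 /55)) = 1079 /32+10*sqrt(2002) /11+1018240*sqrt(10) /27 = 119332.08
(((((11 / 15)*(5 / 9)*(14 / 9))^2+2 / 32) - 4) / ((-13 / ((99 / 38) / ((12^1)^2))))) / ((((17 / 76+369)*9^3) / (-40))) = -16703155 / 22840934536368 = -0.00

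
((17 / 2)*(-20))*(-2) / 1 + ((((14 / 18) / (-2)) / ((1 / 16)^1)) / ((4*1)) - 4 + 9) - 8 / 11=33929 / 99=342.72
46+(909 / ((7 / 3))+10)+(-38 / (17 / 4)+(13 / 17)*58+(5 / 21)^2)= 3606356 / 7497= 481.04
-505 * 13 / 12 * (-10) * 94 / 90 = 308555 / 54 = 5713.98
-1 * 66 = -66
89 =89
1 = 1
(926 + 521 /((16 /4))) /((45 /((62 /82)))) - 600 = -859405 /1476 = -582.25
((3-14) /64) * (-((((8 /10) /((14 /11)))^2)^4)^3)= 28402531548236014430933549318144 /11419131242070580387175083160400390625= 0.00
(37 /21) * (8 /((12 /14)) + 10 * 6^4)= 1439596 /63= 22850.73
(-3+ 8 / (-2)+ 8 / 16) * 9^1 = -117 / 2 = -58.50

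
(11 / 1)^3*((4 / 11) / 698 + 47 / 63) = 21847639 / 21987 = 993.66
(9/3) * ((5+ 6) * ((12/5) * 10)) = 792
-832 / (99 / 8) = -6656 / 99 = -67.23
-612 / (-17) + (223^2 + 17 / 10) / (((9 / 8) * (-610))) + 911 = 4000987 / 4575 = 874.53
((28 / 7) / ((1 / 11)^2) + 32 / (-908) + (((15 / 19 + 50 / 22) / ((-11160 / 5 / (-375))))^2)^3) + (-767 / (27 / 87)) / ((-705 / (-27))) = 1119926431403844756116167213518251 / 2876531455249993680885567894105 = 389.33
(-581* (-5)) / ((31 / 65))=188825 / 31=6091.13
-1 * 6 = -6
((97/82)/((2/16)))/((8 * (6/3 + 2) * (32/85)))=8245/10496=0.79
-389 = -389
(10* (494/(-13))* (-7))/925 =532/185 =2.88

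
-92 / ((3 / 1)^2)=-92 / 9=-10.22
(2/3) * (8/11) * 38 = 608/33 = 18.42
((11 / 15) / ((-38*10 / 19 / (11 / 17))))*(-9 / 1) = 363 / 1700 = 0.21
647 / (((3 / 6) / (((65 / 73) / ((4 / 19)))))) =799045 / 146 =5472.91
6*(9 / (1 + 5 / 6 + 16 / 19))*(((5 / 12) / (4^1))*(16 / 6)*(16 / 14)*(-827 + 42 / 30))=-11294208 / 2135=-5290.03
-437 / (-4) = 437 / 4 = 109.25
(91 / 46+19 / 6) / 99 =355 / 6831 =0.05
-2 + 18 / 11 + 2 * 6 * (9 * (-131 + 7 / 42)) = -155434 / 11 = -14130.36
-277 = -277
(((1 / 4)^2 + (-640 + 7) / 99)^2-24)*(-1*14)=-31393831 / 139392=-225.22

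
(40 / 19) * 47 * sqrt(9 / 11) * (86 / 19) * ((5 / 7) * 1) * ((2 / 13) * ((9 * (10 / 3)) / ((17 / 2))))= 291024000 * sqrt(11) / 6143137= 157.12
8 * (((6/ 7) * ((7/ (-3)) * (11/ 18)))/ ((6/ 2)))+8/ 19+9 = 6.16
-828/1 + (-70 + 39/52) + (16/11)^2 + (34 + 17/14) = -2913409/3388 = -859.92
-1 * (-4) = 4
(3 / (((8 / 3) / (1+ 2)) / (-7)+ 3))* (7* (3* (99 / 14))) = 56133 / 362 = 155.06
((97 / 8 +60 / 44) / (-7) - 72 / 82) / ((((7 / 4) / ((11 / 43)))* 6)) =-70843 / 1036644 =-0.07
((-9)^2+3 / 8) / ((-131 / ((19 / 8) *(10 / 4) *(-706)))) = 21831285 / 8384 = 2603.92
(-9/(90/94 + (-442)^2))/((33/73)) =-0.00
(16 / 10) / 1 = 8 / 5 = 1.60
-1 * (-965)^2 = -931225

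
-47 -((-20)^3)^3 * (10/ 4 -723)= -368896000000047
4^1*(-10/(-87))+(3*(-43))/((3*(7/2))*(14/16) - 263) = 342008/353307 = 0.97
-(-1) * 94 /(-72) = -47 /36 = -1.31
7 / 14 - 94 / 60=-16 / 15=-1.07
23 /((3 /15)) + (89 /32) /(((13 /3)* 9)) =143609 /1248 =115.07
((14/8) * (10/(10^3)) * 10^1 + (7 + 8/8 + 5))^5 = 40649300451407/102400000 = 396965.82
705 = 705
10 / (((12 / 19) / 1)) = 95 / 6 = 15.83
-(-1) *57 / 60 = 19 / 20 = 0.95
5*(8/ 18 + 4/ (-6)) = -10/ 9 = -1.11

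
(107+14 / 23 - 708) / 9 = -4603 / 69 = -66.71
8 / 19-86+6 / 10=-8073 / 95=-84.98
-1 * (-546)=546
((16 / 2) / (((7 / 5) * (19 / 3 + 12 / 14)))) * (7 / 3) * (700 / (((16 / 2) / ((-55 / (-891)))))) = 122500 / 12231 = 10.02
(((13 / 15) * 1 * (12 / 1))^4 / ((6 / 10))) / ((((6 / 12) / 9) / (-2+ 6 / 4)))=-175478.78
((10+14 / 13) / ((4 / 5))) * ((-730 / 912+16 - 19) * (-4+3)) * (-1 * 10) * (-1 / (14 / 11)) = 1429725 / 3458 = 413.45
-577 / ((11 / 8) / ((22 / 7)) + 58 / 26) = -120016 / 555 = -216.25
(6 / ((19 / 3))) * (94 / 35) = 1692 / 665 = 2.54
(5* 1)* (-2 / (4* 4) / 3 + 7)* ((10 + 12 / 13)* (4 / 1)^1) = 59285 / 39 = 1520.13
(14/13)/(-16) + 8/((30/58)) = 24023/1560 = 15.40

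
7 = 7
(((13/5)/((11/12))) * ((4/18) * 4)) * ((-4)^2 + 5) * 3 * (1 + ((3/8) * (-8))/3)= 0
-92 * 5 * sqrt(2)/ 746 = -0.87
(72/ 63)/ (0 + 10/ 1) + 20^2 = 14004/ 35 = 400.11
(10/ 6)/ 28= 0.06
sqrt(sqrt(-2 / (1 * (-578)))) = sqrt(17) / 17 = 0.24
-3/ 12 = -1/ 4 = -0.25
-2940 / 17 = -172.94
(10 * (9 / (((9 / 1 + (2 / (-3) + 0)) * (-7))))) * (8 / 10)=-216 / 175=-1.23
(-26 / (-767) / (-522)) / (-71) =1 / 1093329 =0.00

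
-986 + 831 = -155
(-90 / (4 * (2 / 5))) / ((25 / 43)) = -96.75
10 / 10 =1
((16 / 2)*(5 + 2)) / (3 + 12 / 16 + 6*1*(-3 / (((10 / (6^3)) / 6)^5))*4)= -700000 / 32905425960519909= -0.00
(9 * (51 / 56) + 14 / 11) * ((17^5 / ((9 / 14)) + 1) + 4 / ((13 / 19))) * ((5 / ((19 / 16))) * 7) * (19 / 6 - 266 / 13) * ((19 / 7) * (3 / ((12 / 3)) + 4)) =-193172309643899125 / 1405404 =-137449665465.52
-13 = -13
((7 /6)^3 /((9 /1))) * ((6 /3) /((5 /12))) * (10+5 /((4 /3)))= 3773 /324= 11.65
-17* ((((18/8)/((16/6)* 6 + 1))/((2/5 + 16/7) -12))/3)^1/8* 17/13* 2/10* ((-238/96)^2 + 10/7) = 2076839/104153088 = 0.02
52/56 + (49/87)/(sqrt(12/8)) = 49 * sqrt(6)/261 + 13/14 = 1.39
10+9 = 19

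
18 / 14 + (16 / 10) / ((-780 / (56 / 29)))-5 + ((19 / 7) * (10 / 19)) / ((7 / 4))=-4020538 / 1385475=-2.90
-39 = -39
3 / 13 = 0.23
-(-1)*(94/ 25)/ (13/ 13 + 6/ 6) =47/ 25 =1.88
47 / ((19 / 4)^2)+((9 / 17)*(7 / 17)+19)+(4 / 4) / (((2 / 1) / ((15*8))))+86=17454356 / 104329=167.30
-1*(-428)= 428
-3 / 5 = -0.60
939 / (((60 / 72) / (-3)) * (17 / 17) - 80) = -16902 / 1445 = -11.70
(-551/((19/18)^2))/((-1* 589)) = 9396/11191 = 0.84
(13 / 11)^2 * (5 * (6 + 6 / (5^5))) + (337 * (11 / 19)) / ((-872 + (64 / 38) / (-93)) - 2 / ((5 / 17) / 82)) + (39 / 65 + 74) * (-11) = -743927009264911 / 955194872500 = -778.82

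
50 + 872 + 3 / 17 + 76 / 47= 923.79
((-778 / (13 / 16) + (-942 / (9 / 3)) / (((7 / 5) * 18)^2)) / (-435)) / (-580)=-98863249 / 26035846200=-0.00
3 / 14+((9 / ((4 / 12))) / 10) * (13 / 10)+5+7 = 11007 / 700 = 15.72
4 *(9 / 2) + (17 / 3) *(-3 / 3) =37 / 3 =12.33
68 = 68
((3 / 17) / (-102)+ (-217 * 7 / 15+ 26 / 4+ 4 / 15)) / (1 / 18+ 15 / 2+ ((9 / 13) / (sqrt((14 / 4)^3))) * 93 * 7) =290780217 / 1906118710-24070850271 * sqrt(14) / 64808036140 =-1.24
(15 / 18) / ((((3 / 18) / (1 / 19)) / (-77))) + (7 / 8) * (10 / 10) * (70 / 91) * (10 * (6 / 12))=-16695 / 988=-16.90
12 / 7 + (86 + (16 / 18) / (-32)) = 22097 / 252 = 87.69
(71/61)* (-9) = -639/61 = -10.48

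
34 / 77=0.44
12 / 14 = 6 / 7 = 0.86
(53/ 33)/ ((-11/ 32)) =-1696/ 363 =-4.67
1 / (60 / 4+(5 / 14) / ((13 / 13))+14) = 14 / 411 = 0.03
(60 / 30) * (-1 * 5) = -10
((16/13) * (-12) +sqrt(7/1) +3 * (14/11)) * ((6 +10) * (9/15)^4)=-17.22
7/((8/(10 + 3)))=91/8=11.38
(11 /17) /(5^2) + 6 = 2561 /425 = 6.03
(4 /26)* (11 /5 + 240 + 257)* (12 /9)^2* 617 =84241.07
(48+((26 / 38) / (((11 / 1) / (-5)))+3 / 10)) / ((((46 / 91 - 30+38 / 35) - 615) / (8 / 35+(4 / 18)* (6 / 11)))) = -263379922 / 10095518235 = -0.03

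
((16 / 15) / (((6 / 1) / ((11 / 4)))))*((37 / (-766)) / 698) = -407 / 12030030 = -0.00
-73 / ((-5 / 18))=1314 / 5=262.80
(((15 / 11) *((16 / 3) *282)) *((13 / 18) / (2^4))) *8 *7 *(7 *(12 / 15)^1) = 958048 / 33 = 29031.76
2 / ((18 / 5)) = 5 / 9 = 0.56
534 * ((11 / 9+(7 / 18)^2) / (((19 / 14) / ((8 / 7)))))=617.62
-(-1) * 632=632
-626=-626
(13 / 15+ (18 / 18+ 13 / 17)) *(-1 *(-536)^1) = 359656 / 255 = 1410.42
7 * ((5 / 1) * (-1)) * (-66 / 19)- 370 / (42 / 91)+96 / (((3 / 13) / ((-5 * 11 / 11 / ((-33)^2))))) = -14111215 / 20691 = -682.00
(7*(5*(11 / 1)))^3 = 57066625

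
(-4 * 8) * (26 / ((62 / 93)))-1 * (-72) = -1176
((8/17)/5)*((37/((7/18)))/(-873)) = -592/57715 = -0.01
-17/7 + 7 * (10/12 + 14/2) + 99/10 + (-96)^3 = -92890738/105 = -884673.70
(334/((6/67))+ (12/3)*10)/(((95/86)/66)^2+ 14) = 121447260528/451046689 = 269.26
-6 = -6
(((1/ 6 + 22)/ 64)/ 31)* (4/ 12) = 133/ 35712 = 0.00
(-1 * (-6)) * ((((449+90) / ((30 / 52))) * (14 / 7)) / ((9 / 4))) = 224224 / 45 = 4982.76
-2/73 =-0.03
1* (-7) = -7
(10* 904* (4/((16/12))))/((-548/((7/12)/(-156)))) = 3955/21372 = 0.19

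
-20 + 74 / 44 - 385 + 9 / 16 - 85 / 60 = -213403 / 528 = -404.17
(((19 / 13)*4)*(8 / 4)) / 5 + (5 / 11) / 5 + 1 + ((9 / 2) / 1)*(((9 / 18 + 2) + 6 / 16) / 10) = 21613 / 4576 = 4.72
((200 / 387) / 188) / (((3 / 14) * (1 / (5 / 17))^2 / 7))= 122500 / 15769863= 0.01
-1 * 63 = -63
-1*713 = -713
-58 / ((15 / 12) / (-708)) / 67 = 164256 / 335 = 490.32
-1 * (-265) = 265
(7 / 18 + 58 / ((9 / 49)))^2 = 3598609 / 36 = 99961.36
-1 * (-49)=49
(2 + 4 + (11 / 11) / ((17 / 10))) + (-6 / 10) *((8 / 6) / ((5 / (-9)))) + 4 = 5112 / 425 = 12.03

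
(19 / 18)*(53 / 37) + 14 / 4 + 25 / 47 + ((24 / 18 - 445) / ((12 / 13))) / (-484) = 181885 / 27824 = 6.54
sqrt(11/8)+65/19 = sqrt(22)/4+65/19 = 4.59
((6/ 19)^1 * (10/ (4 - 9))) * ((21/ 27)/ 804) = -7/ 11457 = -0.00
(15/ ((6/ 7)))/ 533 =35/ 1066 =0.03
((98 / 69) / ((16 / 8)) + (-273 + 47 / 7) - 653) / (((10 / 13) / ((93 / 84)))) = -22349977 / 16905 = -1322.09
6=6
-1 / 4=-0.25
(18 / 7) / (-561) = -6 / 1309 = -0.00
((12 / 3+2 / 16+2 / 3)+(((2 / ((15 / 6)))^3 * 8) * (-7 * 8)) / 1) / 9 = -673753 / 27000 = -24.95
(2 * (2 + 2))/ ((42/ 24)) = 32/ 7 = 4.57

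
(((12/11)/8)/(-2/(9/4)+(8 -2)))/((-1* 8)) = -27/8096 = -0.00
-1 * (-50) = 50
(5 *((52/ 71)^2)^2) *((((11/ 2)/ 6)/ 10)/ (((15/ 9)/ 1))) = 10053472/ 127058405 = 0.08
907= 907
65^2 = 4225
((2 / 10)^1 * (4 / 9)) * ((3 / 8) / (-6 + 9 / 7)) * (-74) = 259 / 495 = 0.52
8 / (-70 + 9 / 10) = -80 / 691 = -0.12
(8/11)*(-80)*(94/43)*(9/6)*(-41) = 3699840/473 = 7822.07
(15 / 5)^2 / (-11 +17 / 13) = -13 / 14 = -0.93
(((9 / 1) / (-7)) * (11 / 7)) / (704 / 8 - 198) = 0.02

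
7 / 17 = 0.41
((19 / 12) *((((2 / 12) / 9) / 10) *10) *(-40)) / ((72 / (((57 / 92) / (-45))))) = 361 / 1609632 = 0.00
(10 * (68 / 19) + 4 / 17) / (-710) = -5818 / 114665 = -0.05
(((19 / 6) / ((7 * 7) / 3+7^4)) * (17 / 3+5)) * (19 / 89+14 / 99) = 237652 / 47923029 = 0.00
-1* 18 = -18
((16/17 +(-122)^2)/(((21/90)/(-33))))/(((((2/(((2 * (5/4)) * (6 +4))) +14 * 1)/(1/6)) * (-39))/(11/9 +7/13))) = 90498375/80444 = 1124.99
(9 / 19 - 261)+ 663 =7647 / 19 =402.47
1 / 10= 0.10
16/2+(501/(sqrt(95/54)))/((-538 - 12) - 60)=8 - 1503 * sqrt(570)/57950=7.38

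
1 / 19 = 0.05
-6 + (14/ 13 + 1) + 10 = 6.08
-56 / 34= -28 / 17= -1.65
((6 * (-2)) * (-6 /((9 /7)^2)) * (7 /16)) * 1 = 343 /18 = 19.06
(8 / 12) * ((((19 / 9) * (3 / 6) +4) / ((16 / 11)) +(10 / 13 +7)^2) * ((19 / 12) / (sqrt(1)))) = 59034083 / 876096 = 67.38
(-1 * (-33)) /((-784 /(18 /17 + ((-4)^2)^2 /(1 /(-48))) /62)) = 32065.16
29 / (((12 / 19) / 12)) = 551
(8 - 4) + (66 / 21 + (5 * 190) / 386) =12975 / 1351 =9.60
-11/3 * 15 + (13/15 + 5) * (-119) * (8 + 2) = -21109/3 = -7036.33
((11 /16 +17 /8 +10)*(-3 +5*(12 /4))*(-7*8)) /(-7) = 1230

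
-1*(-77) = 77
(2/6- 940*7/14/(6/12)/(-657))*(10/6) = 5795/1971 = 2.94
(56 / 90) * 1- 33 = -32.38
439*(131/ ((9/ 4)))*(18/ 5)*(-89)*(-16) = 655142528/ 5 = 131028505.60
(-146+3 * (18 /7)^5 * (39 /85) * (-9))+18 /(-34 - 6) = -8795731367 /5714380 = -1539.23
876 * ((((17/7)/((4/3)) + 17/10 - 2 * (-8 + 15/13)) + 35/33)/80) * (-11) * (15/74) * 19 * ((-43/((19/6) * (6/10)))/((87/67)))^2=-3325113429437105/1291231032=-2575149.87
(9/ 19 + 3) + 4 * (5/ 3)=578/ 57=10.14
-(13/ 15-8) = 107/ 15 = 7.13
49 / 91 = 7 / 13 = 0.54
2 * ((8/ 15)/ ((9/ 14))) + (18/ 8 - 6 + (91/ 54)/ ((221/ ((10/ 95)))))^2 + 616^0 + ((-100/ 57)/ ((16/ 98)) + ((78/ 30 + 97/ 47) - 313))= -17293521249169/ 57193992432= -302.37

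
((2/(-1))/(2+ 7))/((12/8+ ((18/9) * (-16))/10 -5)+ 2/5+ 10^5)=-20/8999433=-0.00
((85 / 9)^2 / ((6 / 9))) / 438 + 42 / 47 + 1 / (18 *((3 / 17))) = 1682921 / 1111644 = 1.51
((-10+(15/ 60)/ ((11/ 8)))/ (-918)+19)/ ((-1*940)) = -0.02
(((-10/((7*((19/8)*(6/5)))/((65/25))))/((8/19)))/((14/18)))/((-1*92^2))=195/414736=0.00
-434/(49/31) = -1922/7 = -274.57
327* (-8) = -2616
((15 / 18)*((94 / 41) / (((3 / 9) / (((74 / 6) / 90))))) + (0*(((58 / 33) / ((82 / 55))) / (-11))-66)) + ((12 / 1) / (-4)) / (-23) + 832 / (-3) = -17436581 / 50922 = -342.42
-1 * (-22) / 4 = 11 / 2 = 5.50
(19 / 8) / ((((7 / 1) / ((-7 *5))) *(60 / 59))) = -1121 / 96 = -11.68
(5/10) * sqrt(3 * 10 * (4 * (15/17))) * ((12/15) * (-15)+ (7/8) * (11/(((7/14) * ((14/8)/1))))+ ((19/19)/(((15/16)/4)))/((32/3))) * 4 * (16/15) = -192 * sqrt(34)/85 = -13.17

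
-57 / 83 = -0.69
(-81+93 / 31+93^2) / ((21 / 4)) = 11428 / 7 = 1632.57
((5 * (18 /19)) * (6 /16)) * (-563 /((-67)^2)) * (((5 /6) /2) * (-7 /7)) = 126675 /1364656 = 0.09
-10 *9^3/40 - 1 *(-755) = 2291/4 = 572.75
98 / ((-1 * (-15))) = 98 / 15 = 6.53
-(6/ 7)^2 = -36/ 49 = -0.73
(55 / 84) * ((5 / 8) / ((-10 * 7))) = -55 / 9408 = -0.01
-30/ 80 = -3/ 8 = -0.38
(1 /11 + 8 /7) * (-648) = -799.48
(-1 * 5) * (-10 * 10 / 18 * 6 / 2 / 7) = 250 / 21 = 11.90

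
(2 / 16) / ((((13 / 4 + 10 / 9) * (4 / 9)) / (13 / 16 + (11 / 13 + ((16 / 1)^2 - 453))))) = -3291111 / 261248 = -12.60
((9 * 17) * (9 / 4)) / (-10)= -1377 / 40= -34.42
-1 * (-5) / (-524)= -5 / 524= -0.01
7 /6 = 1.17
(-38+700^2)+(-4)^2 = 489978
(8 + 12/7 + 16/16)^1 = 75/7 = 10.71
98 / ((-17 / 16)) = -1568 / 17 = -92.24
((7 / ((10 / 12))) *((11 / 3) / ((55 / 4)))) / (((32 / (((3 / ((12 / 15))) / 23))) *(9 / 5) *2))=7 / 2208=0.00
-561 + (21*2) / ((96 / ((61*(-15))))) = -15381 / 16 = -961.31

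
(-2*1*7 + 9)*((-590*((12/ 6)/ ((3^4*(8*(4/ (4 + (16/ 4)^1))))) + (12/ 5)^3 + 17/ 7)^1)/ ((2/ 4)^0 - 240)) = -568937/ 2835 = -200.68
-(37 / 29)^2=-1369 / 841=-1.63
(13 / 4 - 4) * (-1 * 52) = 39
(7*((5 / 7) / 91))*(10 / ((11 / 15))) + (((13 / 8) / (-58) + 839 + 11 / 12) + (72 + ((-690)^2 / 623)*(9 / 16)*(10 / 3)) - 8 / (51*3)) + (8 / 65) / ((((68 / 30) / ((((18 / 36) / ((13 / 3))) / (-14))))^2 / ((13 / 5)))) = 22948475970375499 / 9784165927536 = 2345.47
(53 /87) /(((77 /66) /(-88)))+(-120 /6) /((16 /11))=-59.70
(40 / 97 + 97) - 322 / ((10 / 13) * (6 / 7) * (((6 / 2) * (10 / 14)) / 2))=-7822004 / 21825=-358.40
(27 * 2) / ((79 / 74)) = 3996 / 79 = 50.58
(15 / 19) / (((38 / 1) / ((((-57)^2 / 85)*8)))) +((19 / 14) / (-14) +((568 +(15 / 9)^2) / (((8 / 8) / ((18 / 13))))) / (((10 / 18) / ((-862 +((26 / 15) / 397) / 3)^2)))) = 8118273211632558933013 / 7680365374500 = 1057016537.08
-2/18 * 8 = -8/9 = -0.89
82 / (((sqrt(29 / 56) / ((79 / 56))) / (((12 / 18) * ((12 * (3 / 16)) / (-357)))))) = -3239 * sqrt(406) / 96628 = -0.68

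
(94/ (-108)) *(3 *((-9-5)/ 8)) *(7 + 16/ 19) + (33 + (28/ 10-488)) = -2847943/ 6840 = -416.37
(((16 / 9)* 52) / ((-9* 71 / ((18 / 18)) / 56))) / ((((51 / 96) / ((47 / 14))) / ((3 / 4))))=-1251328 / 32589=-38.40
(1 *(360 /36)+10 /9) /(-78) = -50 /351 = -0.14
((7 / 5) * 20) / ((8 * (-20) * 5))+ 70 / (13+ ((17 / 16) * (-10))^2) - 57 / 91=-2206587 / 20948200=-0.11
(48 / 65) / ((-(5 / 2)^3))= -384 / 8125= -0.05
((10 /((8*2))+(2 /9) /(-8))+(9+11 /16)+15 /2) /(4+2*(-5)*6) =-2561 /8064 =-0.32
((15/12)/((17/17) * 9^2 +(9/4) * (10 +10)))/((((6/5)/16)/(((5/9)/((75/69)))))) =115/1701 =0.07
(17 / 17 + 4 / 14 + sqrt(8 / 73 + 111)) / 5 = 9 / 35 + sqrt(592103) / 365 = 2.37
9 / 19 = 0.47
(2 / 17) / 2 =1 / 17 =0.06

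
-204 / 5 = -40.80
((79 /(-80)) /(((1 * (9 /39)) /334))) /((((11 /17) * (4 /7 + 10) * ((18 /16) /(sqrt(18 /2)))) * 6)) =-20409571 /219780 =-92.86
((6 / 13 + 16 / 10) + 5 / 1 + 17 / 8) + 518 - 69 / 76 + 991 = 14990713 / 9880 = 1517.28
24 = 24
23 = 23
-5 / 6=-0.83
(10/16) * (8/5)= 1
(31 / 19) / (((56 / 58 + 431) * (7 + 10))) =899 / 4046221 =0.00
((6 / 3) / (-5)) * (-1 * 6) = 12 / 5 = 2.40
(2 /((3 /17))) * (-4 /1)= -136 /3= -45.33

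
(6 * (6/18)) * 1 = 2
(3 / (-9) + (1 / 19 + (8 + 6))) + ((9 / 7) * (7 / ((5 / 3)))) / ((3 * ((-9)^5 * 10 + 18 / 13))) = 3334947739 / 243084480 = 13.72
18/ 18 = 1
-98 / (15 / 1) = -98 / 15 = -6.53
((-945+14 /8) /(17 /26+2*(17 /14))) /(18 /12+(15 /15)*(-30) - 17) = 343 /51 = 6.73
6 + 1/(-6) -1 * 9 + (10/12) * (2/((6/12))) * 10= 181/6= 30.17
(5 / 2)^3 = 15.62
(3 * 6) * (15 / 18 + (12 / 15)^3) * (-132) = -399564 / 125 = -3196.51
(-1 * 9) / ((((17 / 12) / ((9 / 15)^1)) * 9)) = -36 / 85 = -0.42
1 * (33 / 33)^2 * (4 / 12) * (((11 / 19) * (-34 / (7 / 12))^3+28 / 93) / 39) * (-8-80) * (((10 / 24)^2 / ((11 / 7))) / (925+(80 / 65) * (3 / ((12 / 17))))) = 868490346250 / 84810905739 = 10.24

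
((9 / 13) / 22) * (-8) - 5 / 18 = -1363 / 2574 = -0.53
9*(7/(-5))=-63/5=-12.60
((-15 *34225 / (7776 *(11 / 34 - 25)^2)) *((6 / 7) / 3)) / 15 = -0.00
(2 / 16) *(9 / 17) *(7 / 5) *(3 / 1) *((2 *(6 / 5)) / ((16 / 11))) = 6237 / 13600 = 0.46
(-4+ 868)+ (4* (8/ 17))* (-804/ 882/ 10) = 10793536/ 12495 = 863.83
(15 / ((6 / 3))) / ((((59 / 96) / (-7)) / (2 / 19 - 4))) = 372960 / 1121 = 332.70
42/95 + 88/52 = 2.13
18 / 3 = 6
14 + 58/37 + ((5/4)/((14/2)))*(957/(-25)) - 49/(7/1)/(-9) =443339/46620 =9.51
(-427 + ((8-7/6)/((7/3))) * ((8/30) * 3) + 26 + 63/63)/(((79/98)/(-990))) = 38580696/79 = 488363.24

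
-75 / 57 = -25 / 19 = -1.32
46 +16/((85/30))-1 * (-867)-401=8800/17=517.65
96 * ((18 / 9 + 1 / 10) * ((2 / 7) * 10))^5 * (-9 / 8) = -839808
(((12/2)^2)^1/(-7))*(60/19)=-2160/133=-16.24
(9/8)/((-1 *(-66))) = 3/176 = 0.02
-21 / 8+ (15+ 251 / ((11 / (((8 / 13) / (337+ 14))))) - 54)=-41.58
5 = 5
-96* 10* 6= -5760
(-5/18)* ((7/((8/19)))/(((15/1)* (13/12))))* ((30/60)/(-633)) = 133/592488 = 0.00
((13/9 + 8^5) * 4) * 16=18875200/9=2097244.44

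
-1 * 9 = -9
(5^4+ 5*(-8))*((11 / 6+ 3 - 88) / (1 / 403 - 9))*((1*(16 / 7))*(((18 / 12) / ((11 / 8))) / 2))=941133960 / 139601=6741.60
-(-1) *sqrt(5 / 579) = sqrt(2895) / 579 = 0.09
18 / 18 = 1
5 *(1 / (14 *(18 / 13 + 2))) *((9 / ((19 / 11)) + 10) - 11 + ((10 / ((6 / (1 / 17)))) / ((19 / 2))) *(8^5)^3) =259884566568250 / 6783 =38314103872.66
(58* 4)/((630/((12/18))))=232/945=0.25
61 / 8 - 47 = -315 / 8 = -39.38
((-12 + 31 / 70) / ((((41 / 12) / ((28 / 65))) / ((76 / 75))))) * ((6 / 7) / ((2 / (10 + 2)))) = -17707392 / 2331875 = -7.59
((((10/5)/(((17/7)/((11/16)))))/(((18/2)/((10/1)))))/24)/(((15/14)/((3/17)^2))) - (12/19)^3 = -0.25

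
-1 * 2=-2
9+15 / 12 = 41 / 4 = 10.25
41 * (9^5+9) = 2421378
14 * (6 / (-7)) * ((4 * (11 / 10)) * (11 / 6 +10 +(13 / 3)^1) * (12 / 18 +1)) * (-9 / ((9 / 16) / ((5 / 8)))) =14226.67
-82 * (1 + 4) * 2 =-820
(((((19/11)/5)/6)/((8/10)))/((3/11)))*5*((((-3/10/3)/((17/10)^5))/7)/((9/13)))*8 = -12350000/805058919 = -0.02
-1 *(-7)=7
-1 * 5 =-5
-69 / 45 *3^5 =-1863 / 5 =-372.60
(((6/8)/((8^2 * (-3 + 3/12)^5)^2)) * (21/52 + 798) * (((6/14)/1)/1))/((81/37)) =390128/337186519813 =0.00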